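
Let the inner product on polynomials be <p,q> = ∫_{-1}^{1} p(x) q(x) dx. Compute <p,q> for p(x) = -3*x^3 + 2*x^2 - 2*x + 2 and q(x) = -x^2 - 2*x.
<p,q> = 44/15

Expand the product: p(x)·q(x) = 3*x^5 + 4*x^4 - 2*x^3 + 2*x^2 - 4*x.
∫_{-1}^{1} of each monomial x^k gives [2/(k+1) if k even, 0 if k odd]. Integrating term-by-term (or equivalently evaluating the antiderivative F(x) = x^6/2 + 4*x^5/5 - x^4/2 + 2*x^3/3 - 2*x^2 at the endpoints):
  F(1) − F(−1) = -8/15 − (-52/15) = 44/15.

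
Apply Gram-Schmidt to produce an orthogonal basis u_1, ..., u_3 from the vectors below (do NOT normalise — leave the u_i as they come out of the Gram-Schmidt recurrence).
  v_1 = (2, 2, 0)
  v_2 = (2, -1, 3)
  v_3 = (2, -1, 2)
Orthogonal basis:
  u_1 = (2, 2, 0)
  u_2 = (3/2, -3/2, 3)
  u_3 = (1/3, -1/3, -1/3)

Apply the Gram-Schmidt recurrence
  u_1 = v_1
  u_i = v_i − Σ_{j<i} ((v_i · u_j) / (u_j · u_j)) · u_j.

Step by step this gives:
  u_1 = (2, 2, 0)
  u_2 = (3/2, -3/2, 3)
  u_3 = (1/3, -1/3, -1/3)

Orthogonality check:
  u_2 · u_1 = 0 (should be 0)
  u_3 · u_1 = 0 (should be 0)
  u_3 · u_2 = 0 (should be 0)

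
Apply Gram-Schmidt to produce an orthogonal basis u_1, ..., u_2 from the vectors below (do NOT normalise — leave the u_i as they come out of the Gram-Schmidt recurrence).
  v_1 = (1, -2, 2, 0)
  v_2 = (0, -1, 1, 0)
Orthogonal basis:
  u_1 = (1, -2, 2, 0)
  u_2 = (-4/9, -1/9, 1/9, 0)

Apply the Gram-Schmidt recurrence
  u_1 = v_1
  u_i = v_i − Σ_{j<i} ((v_i · u_j) / (u_j · u_j)) · u_j.

Step by step this gives:
  u_1 = (1, -2, 2, 0)
  u_2 = (-4/9, -1/9, 1/9, 0)

Orthogonality check:
  u_2 · u_1 = 0 (should be 0)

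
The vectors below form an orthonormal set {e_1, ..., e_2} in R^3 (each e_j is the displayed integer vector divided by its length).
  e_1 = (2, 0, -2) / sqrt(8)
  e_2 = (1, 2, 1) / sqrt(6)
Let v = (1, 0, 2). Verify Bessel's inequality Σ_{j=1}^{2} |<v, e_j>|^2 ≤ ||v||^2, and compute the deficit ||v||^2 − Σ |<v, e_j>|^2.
Σ |<v, e_j>|^2 = 2; ||v||^2 = 5; deficit = 3

Write each e_j = u_j / sqrt(<u_j, u_j>) where u_j is the displayed integer vector. Then <v, e_j> = <v, u_j> / sqrt(<u_j, u_j>), so |<v, e_j>|^2 = <v, u_j>^2 / <u_j, u_j>.
Coefficients: <v, e_1> = -2/sqrt(8), <v, e_2> = 3/sqrt(6).
Square and sum: Σ |<v, e_j>|^2 = 2.
Compute ||v||^2 = v·v = 5.
Deficit = 5 − 2 = 3 ≥ 0, confirming Bessel's inequality. (The deficit equals ||v − Σ <v,e_j> e_j||^2, the squared distance from v to span{e_j}.)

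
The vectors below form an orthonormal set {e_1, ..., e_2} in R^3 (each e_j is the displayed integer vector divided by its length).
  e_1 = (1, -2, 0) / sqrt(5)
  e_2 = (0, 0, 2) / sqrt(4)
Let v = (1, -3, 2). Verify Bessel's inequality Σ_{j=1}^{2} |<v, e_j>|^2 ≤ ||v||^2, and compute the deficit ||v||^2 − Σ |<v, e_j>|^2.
Σ |<v, e_j>|^2 = 69/5; ||v||^2 = 14; deficit = 1/5

Write each e_j = u_j / sqrt(<u_j, u_j>) where u_j is the displayed integer vector. Then <v, e_j> = <v, u_j> / sqrt(<u_j, u_j>), so |<v, e_j>|^2 = <v, u_j>^2 / <u_j, u_j>.
Coefficients: <v, e_1> = 7/sqrt(5), <v, e_2> = 4/sqrt(4).
Square and sum: Σ |<v, e_j>|^2 = 69/5.
Compute ||v||^2 = v·v = 14.
Deficit = 14 − 69/5 = 1/5 ≥ 0, confirming Bessel's inequality. (The deficit equals ||v − Σ <v,e_j> e_j||^2, the squared distance from v to span{e_j}.)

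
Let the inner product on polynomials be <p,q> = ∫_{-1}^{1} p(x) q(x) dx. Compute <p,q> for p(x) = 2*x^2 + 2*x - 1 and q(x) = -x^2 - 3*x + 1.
<p,q> = -24/5

Expand the product: p(x)·q(x) = -2*x^4 - 8*x^3 - 3*x^2 + 5*x - 1.
∫_{-1}^{1} of each monomial x^k gives [2/(k+1) if k even, 0 if k odd]. Integrating term-by-term (or equivalently evaluating the antiderivative F(x) = -2*x^5/5 - 2*x^4 - x^3 + 5*x^2/2 - x at the endpoints):
  F(1) − F(−1) = -19/10 − (29/10) = -24/5.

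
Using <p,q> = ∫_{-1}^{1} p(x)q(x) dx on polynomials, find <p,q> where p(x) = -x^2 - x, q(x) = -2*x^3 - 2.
<p,q> = 32/15

Expand the product: p(x)·q(x) = 2*x^5 + 2*x^4 + 2*x^2 + 2*x.
∫_{-1}^{1} of each monomial x^k gives [2/(k+1) if k even, 0 if k odd]. Integrating term-by-term (or equivalently evaluating the antiderivative F(x) = x^6/3 + 2*x^5/5 + 2*x^3/3 + x^2 at the endpoints):
  F(1) − F(−1) = 12/5 − (4/15) = 32/15.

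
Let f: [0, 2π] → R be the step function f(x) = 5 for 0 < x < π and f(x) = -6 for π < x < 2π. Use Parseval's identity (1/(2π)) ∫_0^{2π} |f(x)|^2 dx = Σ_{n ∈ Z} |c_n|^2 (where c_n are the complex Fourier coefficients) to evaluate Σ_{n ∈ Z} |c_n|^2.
Σ |c_n|^2 = 61/2

Parseval equates the L^2 energy of f (normalised by 1/(2π)) with the ℓ^2 sum of its Fourier coefficients: (1/(2π)) ∫_0^{2π} |f|^2 = Σ |c_n|^2.
Compute the left side: (1/(2π)) [∫_0^π 5^2 dx + ∫_π^{2π} (-6)^2 dx] = (1/(2π)) · (25π + 36π) = (25 + 36)/2 = 61/2.
So Σ_{n ∈ Z} |c_n|^2 = 61/2.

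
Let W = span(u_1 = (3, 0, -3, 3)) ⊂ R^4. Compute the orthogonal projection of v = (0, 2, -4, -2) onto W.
proj_W(v) = (2/3, 0, -2/3, 2/3)

Set up U = [u_1 | ... | u_1] ∈ R^(4×1). The projector onto W = col(U) is P = U (U^T U)^(-1) U^T.
Compute U^T U =
  [27],
and U^T v = (6).
Solve U^T U · c = U^T v for the coefficients: c = (2/9). The projection is proj_W(v) = U c.
Check: (v - proj_W(v)) · u_1 = 0  (should be 0).
Result: proj_W(v) = (2/3, 0, -2/3, 2/3).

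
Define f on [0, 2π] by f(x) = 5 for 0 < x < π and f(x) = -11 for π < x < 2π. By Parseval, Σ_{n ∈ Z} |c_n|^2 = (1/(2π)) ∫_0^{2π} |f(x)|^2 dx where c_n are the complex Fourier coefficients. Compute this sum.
Σ |c_n|^2 = 73

Parseval equates the L^2 energy of f (normalised by 1/(2π)) with the ℓ^2 sum of its Fourier coefficients: (1/(2π)) ∫_0^{2π} |f|^2 = Σ |c_n|^2.
Compute the left side: (1/(2π)) [∫_0^π 5^2 dx + ∫_π^{2π} (-11)^2 dx] = (1/(2π)) · (25π + 121π) = (25 + 121)/2 = 73.
So Σ_{n ∈ Z} |c_n|^2 = 73.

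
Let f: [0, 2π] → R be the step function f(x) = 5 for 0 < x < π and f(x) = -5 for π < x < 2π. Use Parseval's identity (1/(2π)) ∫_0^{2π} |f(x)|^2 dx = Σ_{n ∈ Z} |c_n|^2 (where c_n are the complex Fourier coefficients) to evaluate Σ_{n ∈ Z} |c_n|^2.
Σ |c_n|^2 = 25

Parseval equates the L^2 energy of f (normalised by 1/(2π)) with the ℓ^2 sum of its Fourier coefficients: (1/(2π)) ∫_0^{2π} |f|^2 = Σ |c_n|^2.
Compute the left side: (1/(2π)) [∫_0^π 5^2 dx + ∫_π^{2π} (-5)^2 dx] = (1/(2π)) · (25π + 25π) = (25 + 25)/2 = 25.
So Σ_{n ∈ Z} |c_n|^2 = 25.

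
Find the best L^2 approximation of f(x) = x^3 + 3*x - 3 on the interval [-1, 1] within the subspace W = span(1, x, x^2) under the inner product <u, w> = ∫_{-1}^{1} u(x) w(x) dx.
g(x) = 18*x/5 - 3

The best approximation g ∈ W is the orthogonal projection of f onto W. Writing g = a_0 + a_1 x + a_2 x^2, the coefficients solve the normal equations G · a = b where
  G_{ij} = <φ_i, φ_j> and b_i = <f, φ_i>, with φ_0 = 1, φ_1 = x, φ_2 = x^2.
G =
  [2, 0, 2/3]
  [0, 2/3, 0]
  [2/3, 0, 2/5],
b = (-6, 12/5, -2).
Solving gives a_0 = -3, a_1 = 18/5, a_2 = 0, so
  g(x) = 18*x/5 - 3.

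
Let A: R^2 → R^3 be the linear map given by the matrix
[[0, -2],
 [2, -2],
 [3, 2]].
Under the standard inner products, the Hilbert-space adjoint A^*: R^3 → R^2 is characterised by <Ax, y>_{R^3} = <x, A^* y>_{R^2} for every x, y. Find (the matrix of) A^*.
A^* = A^T =
[[0, 2, 3],
 [-2, -2, 2]]

For real matrices with standard dot products, the defining identity <Ax, y> = <x, A^* y> gives (Ax)^T y = x^T (A^*) y, i.e. x^T A^T y = x^T (A^*) y. Since this holds for all x, y, we must have A^* = A^T. Therefore
A^* =
[[0, 2, 3],
 [-2, -2, 2]].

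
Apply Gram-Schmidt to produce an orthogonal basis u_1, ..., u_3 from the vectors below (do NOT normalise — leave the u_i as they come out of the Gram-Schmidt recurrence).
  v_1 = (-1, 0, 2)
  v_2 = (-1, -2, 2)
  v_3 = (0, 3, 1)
Orthogonal basis:
  u_1 = (-1, 0, 2)
  u_2 = (0, -2, 0)
  u_3 = (2/5, 0, 1/5)

Apply the Gram-Schmidt recurrence
  u_1 = v_1
  u_i = v_i − Σ_{j<i} ((v_i · u_j) / (u_j · u_j)) · u_j.

Step by step this gives:
  u_1 = (-1, 0, 2)
  u_2 = (0, -2, 0)
  u_3 = (2/5, 0, 1/5)

Orthogonality check:
  u_2 · u_1 = 0 (should be 0)
  u_3 · u_1 = 0 (should be 0)
  u_3 · u_2 = 0 (should be 0)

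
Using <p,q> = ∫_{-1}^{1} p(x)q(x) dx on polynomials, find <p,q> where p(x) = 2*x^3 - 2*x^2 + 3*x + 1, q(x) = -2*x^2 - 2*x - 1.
<p,q> = -6

Expand the product: p(x)·q(x) = -4*x^5 - 4*x^3 - 6*x^2 - 5*x - 1.
∫_{-1}^{1} of each monomial x^k gives [2/(k+1) if k even, 0 if k odd]. Integrating term-by-term (or equivalently evaluating the antiderivative F(x) = -2*x^6/3 - x^4 - 2*x^3 - 5*x^2/2 - x at the endpoints):
  F(1) − F(−1) = -43/6 − (-7/6) = -6.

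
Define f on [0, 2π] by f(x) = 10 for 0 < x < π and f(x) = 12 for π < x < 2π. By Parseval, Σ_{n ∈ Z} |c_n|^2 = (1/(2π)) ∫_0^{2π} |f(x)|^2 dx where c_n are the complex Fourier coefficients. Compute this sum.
Σ |c_n|^2 = 122

Parseval equates the L^2 energy of f (normalised by 1/(2π)) with the ℓ^2 sum of its Fourier coefficients: (1/(2π)) ∫_0^{2π} |f|^2 = Σ |c_n|^2.
Compute the left side: (1/(2π)) [∫_0^π 10^2 dx + ∫_π^{2π} 12^2 dx] = (1/(2π)) · (100π + 144π) = (100 + 144)/2 = 122.
So Σ_{n ∈ Z} |c_n|^2 = 122.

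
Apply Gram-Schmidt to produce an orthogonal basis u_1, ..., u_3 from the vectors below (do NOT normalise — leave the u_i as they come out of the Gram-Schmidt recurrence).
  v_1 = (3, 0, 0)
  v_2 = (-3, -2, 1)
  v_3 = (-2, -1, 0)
Orthogonal basis:
  u_1 = (3, 0, 0)
  u_2 = (0, -2, 1)
  u_3 = (0, -1/5, -2/5)

Apply the Gram-Schmidt recurrence
  u_1 = v_1
  u_i = v_i − Σ_{j<i} ((v_i · u_j) / (u_j · u_j)) · u_j.

Step by step this gives:
  u_1 = (3, 0, 0)
  u_2 = (0, -2, 1)
  u_3 = (0, -1/5, -2/5)

Orthogonality check:
  u_2 · u_1 = 0 (should be 0)
  u_3 · u_1 = 0 (should be 0)
  u_3 · u_2 = 0 (should be 0)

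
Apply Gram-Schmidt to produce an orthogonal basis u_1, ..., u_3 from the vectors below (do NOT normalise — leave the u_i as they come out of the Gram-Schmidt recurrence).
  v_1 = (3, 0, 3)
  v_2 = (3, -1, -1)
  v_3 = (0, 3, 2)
Orthogonal basis:
  u_1 = (3, 0, 3)
  u_2 = (2, -1, -2)
  u_3 = (5/9, 20/9, -5/9)

Apply the Gram-Schmidt recurrence
  u_1 = v_1
  u_i = v_i − Σ_{j<i} ((v_i · u_j) / (u_j · u_j)) · u_j.

Step by step this gives:
  u_1 = (3, 0, 3)
  u_2 = (2, -1, -2)
  u_3 = (5/9, 20/9, -5/9)

Orthogonality check:
  u_2 · u_1 = 0 (should be 0)
  u_3 · u_1 = 0 (should be 0)
  u_3 · u_2 = 0 (should be 0)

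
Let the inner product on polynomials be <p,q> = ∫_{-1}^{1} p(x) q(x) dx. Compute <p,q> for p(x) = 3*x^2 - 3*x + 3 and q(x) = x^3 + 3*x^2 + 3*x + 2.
<p,q> = 92/5

Expand the product: p(x)·q(x) = 3*x^5 + 6*x^4 + 3*x^3 + 6*x^2 + 3*x + 6.
∫_{-1}^{1} of each monomial x^k gives [2/(k+1) if k even, 0 if k odd]. Integrating term-by-term (or equivalently evaluating the antiderivative F(x) = x^6/2 + 6*x^5/5 + 3*x^4/4 + 2*x^3 + 3*x^2/2 + 6*x at the endpoints):
  F(1) − F(−1) = 239/20 − (-129/20) = 92/5.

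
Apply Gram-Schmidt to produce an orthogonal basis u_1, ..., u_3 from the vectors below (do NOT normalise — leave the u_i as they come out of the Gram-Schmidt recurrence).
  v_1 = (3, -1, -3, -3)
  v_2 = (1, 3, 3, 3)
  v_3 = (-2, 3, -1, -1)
Orthogonal basis:
  u_1 = (3, -1, -3, -3)
  u_2 = (41/14, 33/14, 15/14, 15/14)
  u_3 = (-174/115, 348/115, -29/23, -29/23)

Apply the Gram-Schmidt recurrence
  u_1 = v_1
  u_i = v_i − Σ_{j<i} ((v_i · u_j) / (u_j · u_j)) · u_j.

Step by step this gives:
  u_1 = (3, -1, -3, -3)
  u_2 = (41/14, 33/14, 15/14, 15/14)
  u_3 = (-174/115, 348/115, -29/23, -29/23)

Orthogonality check:
  u_2 · u_1 = 0 (should be 0)
  u_3 · u_1 = 0 (should be 0)
  u_3 · u_2 = 0 (should be 0)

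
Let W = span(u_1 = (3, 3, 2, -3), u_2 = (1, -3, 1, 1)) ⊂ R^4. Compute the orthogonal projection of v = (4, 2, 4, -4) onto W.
proj_W(v) = (90/19, 42/19, 64/19, -66/19)

Set up U = [u_1 | ... | u_2] ∈ R^(4×2). The projector onto W = col(U) is P = U (U^T U)^(-1) U^T.
Compute U^T U =
  [31, -7]
  [-7, 12],
and U^T v = (38, -2).
Solve U^T U · c = U^T v for the coefficients: c = (26/19, 12/19). The projection is proj_W(v) = U c.
Check: (v - proj_W(v)) · u_1 = 0  (should be 0).
Check: (v - proj_W(v)) · u_2 = 0  (should be 0).
Result: proj_W(v) = (90/19, 42/19, 64/19, -66/19).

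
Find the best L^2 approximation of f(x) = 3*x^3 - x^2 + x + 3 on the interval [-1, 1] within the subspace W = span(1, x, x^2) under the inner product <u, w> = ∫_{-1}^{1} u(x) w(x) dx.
g(x) = -x^2 + 14*x/5 + 3

The best approximation g ∈ W is the orthogonal projection of f onto W. Writing g = a_0 + a_1 x + a_2 x^2, the coefficients solve the normal equations G · a = b where
  G_{ij} = <φ_i, φ_j> and b_i = <f, φ_i>, with φ_0 = 1, φ_1 = x, φ_2 = x^2.
G =
  [2, 0, 2/3]
  [0, 2/3, 0]
  [2/3, 0, 2/5],
b = (16/3, 28/15, 8/5).
Solving gives a_0 = 3, a_1 = 14/5, a_2 = -1, so
  g(x) = -x^2 + 14*x/5 + 3.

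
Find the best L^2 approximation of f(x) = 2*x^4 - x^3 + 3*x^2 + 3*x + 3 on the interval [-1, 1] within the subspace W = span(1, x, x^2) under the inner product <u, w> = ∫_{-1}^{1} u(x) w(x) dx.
g(x) = 33*x^2/7 + 12*x/5 + 99/35

The best approximation g ∈ W is the orthogonal projection of f onto W. Writing g = a_0 + a_1 x + a_2 x^2, the coefficients solve the normal equations G · a = b where
  G_{ij} = <φ_i, φ_j> and b_i = <f, φ_i>, with φ_0 = 1, φ_1 = x, φ_2 = x^2.
G =
  [2, 0, 2/3]
  [0, 2/3, 0]
  [2/3, 0, 2/5],
b = (44/5, 8/5, 132/35).
Solving gives a_0 = 99/35, a_1 = 12/5, a_2 = 33/7, so
  g(x) = 33*x^2/7 + 12*x/5 + 99/35.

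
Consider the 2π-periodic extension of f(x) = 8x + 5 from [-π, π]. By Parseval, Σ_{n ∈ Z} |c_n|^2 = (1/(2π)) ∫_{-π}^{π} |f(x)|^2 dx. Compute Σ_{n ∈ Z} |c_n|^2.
Σ |c_n|^2 = 64π^2/3 + 25

Expand and integrate term by term over [-π, π]:
  ∫ (8x)^2 dx = 64·(2π^3/3); ∫ 2·8·(5)·x dx = 0 (odd integrand); ∫ 5^2 dx = 25·2π.
So (1/(2π)) ∫_{-π}^{π} (8x + 5)^2 dx = 64π^2/3 + 25 = 64π^2/3 + 25.
Parseval ⇒ Σ |c_n|^2 = 64π^2/3 + 25.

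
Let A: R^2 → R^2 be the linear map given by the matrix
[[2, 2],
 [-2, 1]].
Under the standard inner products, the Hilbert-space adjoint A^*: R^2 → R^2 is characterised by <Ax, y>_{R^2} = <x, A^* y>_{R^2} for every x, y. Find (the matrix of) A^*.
A^* = A^T =
[[2, -2],
 [2, 1]]

For real matrices with standard dot products, the defining identity <Ax, y> = <x, A^* y> gives (Ax)^T y = x^T (A^*) y, i.e. x^T A^T y = x^T (A^*) y. Since this holds for all x, y, we must have A^* = A^T. Therefore
A^* =
[[2, -2],
 [2, 1]].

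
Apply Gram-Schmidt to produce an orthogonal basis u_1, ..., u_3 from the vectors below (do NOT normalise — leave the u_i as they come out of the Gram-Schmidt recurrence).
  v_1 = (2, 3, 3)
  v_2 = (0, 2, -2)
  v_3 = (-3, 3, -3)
Orthogonal basis:
  u_1 = (2, 3, 3)
  u_2 = (0, 2, -2)
  u_3 = (-27/11, 9/11, 9/11)

Apply the Gram-Schmidt recurrence
  u_1 = v_1
  u_i = v_i − Σ_{j<i} ((v_i · u_j) / (u_j · u_j)) · u_j.

Step by step this gives:
  u_1 = (2, 3, 3)
  u_2 = (0, 2, -2)
  u_3 = (-27/11, 9/11, 9/11)

Orthogonality check:
  u_2 · u_1 = 0 (should be 0)
  u_3 · u_1 = 0 (should be 0)
  u_3 · u_2 = 0 (should be 0)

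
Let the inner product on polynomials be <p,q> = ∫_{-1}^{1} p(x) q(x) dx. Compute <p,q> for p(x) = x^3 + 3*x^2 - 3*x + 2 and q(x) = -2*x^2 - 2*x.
<p,q> = -28/15

Expand the product: p(x)·q(x) = -2*x^5 - 8*x^4 + 2*x^2 - 4*x.
∫_{-1}^{1} of each monomial x^k gives [2/(k+1) if k even, 0 if k odd]. Integrating term-by-term (or equivalently evaluating the antiderivative F(x) = -x^6/3 - 8*x^5/5 + 2*x^3/3 - 2*x^2 at the endpoints):
  F(1) − F(−1) = -49/15 − (-7/5) = -28/15.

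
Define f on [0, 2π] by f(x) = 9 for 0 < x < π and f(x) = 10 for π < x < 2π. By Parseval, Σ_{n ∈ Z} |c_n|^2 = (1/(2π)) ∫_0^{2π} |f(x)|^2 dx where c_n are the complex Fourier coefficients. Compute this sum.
Σ |c_n|^2 = 181/2

Parseval equates the L^2 energy of f (normalised by 1/(2π)) with the ℓ^2 sum of its Fourier coefficients: (1/(2π)) ∫_0^{2π} |f|^2 = Σ |c_n|^2.
Compute the left side: (1/(2π)) [∫_0^π 9^2 dx + ∫_π^{2π} 10^2 dx] = (1/(2π)) · (81π + 100π) = (81 + 100)/2 = 181/2.
So Σ_{n ∈ Z} |c_n|^2 = 181/2.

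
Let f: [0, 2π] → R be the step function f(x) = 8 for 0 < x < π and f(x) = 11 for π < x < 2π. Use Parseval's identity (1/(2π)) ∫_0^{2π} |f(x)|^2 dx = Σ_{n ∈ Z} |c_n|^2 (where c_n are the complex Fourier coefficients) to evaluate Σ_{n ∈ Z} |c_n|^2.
Σ |c_n|^2 = 185/2

Parseval equates the L^2 energy of f (normalised by 1/(2π)) with the ℓ^2 sum of its Fourier coefficients: (1/(2π)) ∫_0^{2π} |f|^2 = Σ |c_n|^2.
Compute the left side: (1/(2π)) [∫_0^π 8^2 dx + ∫_π^{2π} 11^2 dx] = (1/(2π)) · (64π + 121π) = (64 + 121)/2 = 185/2.
So Σ_{n ∈ Z} |c_n|^2 = 185/2.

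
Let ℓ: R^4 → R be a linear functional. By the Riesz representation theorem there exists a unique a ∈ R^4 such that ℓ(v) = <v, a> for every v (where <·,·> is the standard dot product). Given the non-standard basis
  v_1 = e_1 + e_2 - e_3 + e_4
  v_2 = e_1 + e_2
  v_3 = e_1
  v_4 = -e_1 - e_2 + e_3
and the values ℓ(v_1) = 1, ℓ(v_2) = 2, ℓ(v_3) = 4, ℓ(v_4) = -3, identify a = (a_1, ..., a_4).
a = (4, -2, -1, -2)

Write a = (a_1, ..., a_4) in the standard basis. For each basis vector v_i, ℓ(v_i) = <v_i, a> is a linear equation in the a_j's. Collect the n equations into a matrix system V a = ℓ, where row i of V is v_i (expressed in the standard basis). Since V is invertible (lower-triangular with 1s on the diagonal, up to permutation), solve by back-substitution:
  V =
[[1, 1, -1, 1],
 [1, 1, 0, 0],
 [1, 0, 0, 0],
 [-1, -1, 1, 0]]
  V a = (1, 2, 4, -3)
Solving gives a = (4, -2, -1, -2).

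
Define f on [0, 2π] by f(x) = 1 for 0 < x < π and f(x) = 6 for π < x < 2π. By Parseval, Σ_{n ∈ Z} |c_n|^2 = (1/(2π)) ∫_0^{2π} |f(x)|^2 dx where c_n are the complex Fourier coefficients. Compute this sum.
Σ |c_n|^2 = 37/2

Parseval equates the L^2 energy of f (normalised by 1/(2π)) with the ℓ^2 sum of its Fourier coefficients: (1/(2π)) ∫_0^{2π} |f|^2 = Σ |c_n|^2.
Compute the left side: (1/(2π)) [∫_0^π 1^2 dx + ∫_π^{2π} 6^2 dx] = (1/(2π)) · (1π + 36π) = (1 + 36)/2 = 37/2.
So Σ_{n ∈ Z} |c_n|^2 = 37/2.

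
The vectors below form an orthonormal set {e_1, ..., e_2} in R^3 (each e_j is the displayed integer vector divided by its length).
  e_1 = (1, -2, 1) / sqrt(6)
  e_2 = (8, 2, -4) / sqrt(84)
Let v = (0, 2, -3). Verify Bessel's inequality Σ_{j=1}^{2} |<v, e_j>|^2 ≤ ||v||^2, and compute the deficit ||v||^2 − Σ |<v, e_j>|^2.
Σ |<v, e_j>|^2 = 157/14; ||v||^2 = 13; deficit = 25/14

Write each e_j = u_j / sqrt(<u_j, u_j>) where u_j is the displayed integer vector. Then <v, e_j> = <v, u_j> / sqrt(<u_j, u_j>), so |<v, e_j>|^2 = <v, u_j>^2 / <u_j, u_j>.
Coefficients: <v, e_1> = -7/sqrt(6), <v, e_2> = 16/sqrt(84).
Square and sum: Σ |<v, e_j>|^2 = 157/14.
Compute ||v||^2 = v·v = 13.
Deficit = 13 − 157/14 = 25/14 ≥ 0, confirming Bessel's inequality. (The deficit equals ||v − Σ <v,e_j> e_j||^2, the squared distance from v to span{e_j}.)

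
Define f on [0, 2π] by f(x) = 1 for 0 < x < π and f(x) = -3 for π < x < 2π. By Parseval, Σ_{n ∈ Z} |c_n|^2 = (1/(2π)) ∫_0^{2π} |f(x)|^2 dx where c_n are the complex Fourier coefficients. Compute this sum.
Σ |c_n|^2 = 5

Parseval equates the L^2 energy of f (normalised by 1/(2π)) with the ℓ^2 sum of its Fourier coefficients: (1/(2π)) ∫_0^{2π} |f|^2 = Σ |c_n|^2.
Compute the left side: (1/(2π)) [∫_0^π 1^2 dx + ∫_π^{2π} (-3)^2 dx] = (1/(2π)) · (1π + 9π) = (1 + 9)/2 = 5.
So Σ_{n ∈ Z} |c_n|^2 = 5.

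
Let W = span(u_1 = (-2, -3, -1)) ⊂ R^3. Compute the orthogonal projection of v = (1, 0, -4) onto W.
proj_W(v) = (-2/7, -3/7, -1/7)

Set up U = [u_1 | ... | u_1] ∈ R^(3×1). The projector onto W = col(U) is P = U (U^T U)^(-1) U^T.
Compute U^T U =
  [14],
and U^T v = (2).
Solve U^T U · c = U^T v for the coefficients: c = (1/7). The projection is proj_W(v) = U c.
Check: (v - proj_W(v)) · u_1 = 0  (should be 0).
Result: proj_W(v) = (-2/7, -3/7, -1/7).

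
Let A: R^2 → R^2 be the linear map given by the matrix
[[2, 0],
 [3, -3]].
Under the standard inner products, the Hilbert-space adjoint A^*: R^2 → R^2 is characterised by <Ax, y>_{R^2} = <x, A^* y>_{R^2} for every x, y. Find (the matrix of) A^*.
A^* = A^T =
[[2, 3],
 [0, -3]]

For real matrices with standard dot products, the defining identity <Ax, y> = <x, A^* y> gives (Ax)^T y = x^T (A^*) y, i.e. x^T A^T y = x^T (A^*) y. Since this holds for all x, y, we must have A^* = A^T. Therefore
A^* =
[[2, 3],
 [0, -3]].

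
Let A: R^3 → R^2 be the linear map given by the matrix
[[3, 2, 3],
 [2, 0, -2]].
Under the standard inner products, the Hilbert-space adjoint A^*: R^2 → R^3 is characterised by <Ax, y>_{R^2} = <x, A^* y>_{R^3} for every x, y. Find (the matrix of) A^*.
A^* = A^T =
[[3, 2],
 [2, 0],
 [3, -2]]

For real matrices with standard dot products, the defining identity <Ax, y> = <x, A^* y> gives (Ax)^T y = x^T (A^*) y, i.e. x^T A^T y = x^T (A^*) y. Since this holds for all x, y, we must have A^* = A^T. Therefore
A^* =
[[3, 2],
 [2, 0],
 [3, -2]].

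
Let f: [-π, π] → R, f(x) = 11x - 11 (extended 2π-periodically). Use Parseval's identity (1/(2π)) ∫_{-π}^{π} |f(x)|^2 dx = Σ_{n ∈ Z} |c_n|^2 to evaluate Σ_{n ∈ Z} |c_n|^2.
Σ |c_n|^2 = 121π^2/3 + 121

Expand and integrate term by term over [-π, π]:
  ∫ (11x)^2 dx = 121·(2π^3/3); ∫ 2·11·(-11)·x dx = 0 (odd integrand); ∫ (-11)^2 dx = 121·2π.
So (1/(2π)) ∫_{-π}^{π} (11x - 11)^2 dx = 121π^2/3 + 121 = 121π^2/3 + 121.
Parseval ⇒ Σ |c_n|^2 = 121π^2/3 + 121.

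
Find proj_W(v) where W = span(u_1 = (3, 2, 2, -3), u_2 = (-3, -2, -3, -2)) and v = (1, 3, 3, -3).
proj_W(v) = (36/13, 24/13, 24/13, -36/13)

Set up U = [u_1 | ... | u_2] ∈ R^(4×2). The projector onto W = col(U) is P = U (U^T U)^(-1) U^T.
Compute U^T U =
  [26, -13]
  [-13, 26],
and U^T v = (24, -12).
Solve U^T U · c = U^T v for the coefficients: c = (12/13, 0). The projection is proj_W(v) = U c.
Check: (v - proj_W(v)) · u_1 = 0  (should be 0).
Check: (v - proj_W(v)) · u_2 = 0  (should be 0).
Result: proj_W(v) = (36/13, 24/13, 24/13, -36/13).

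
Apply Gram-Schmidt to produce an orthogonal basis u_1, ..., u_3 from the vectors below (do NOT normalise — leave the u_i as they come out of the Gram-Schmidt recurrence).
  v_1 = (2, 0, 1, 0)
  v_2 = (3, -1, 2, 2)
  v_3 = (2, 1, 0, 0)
Orthogonal basis:
  u_1 = (2, 0, 1, 0)
  u_2 = (-1/5, -1, 2/5, 2)
  u_3 = (9/26, 19/26, -9/13, 7/13)

Apply the Gram-Schmidt recurrence
  u_1 = v_1
  u_i = v_i − Σ_{j<i} ((v_i · u_j) / (u_j · u_j)) · u_j.

Step by step this gives:
  u_1 = (2, 0, 1, 0)
  u_2 = (-1/5, -1, 2/5, 2)
  u_3 = (9/26, 19/26, -9/13, 7/13)

Orthogonality check:
  u_2 · u_1 = 0 (should be 0)
  u_3 · u_1 = 0 (should be 0)
  u_3 · u_2 = 0 (should be 0)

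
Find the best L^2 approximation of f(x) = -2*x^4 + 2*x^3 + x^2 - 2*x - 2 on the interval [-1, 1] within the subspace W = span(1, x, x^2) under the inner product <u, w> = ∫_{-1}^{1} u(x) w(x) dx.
g(x) = -5*x^2/7 - 4*x/5 - 64/35

The best approximation g ∈ W is the orthogonal projection of f onto W. Writing g = a_0 + a_1 x + a_2 x^2, the coefficients solve the normal equations G · a = b where
  G_{ij} = <φ_i, φ_j> and b_i = <f, φ_i>, with φ_0 = 1, φ_1 = x, φ_2 = x^2.
G =
  [2, 0, 2/3]
  [0, 2/3, 0]
  [2/3, 0, 2/5],
b = (-62/15, -8/15, -158/105).
Solving gives a_0 = -64/35, a_1 = -4/5, a_2 = -5/7, so
  g(x) = -5*x^2/7 - 4*x/5 - 64/35.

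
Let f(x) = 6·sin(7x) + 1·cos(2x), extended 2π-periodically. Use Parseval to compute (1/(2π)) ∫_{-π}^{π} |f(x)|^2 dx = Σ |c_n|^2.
Σ |c_n|^2 = 37/2

Expand |f|^2 and use orthogonality of {sin(nx), cos(mx)} on [-π, π]:
  ∫_{-π}^{π} sin(nx)^2 dx = π, ∫ cos(mx)^2 dx = π, and cross terms integrate to 0.
So ∫_{-π}^{π} f(x)^2 dx = 6^2 · π + 1^2 · π = (36 + 1)π.
Divide by 2π: (36 + 1)/2 = 37/2.
By Parseval, this equals Σ |c_n|^2.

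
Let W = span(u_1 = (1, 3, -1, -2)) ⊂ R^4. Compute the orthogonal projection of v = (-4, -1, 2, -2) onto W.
proj_W(v) = (-1/3, -1, 1/3, 2/3)

Set up U = [u_1 | ... | u_1] ∈ R^(4×1). The projector onto W = col(U) is P = U (U^T U)^(-1) U^T.
Compute U^T U =
  [15],
and U^T v = (-5).
Solve U^T U · c = U^T v for the coefficients: c = (-1/3). The projection is proj_W(v) = U c.
Check: (v - proj_W(v)) · u_1 = 0  (should be 0).
Result: proj_W(v) = (-1/3, -1, 1/3, 2/3).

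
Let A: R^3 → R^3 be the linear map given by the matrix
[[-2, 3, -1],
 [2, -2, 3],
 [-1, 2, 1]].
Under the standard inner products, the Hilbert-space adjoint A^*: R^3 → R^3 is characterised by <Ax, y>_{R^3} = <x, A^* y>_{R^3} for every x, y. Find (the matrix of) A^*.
A^* = A^T =
[[-2, 2, -1],
 [3, -2, 2],
 [-1, 3, 1]]

For real matrices with standard dot products, the defining identity <Ax, y> = <x, A^* y> gives (Ax)^T y = x^T (A^*) y, i.e. x^T A^T y = x^T (A^*) y. Since this holds for all x, y, we must have A^* = A^T. Therefore
A^* =
[[-2, 2, -1],
 [3, -2, 2],
 [-1, 3, 1]].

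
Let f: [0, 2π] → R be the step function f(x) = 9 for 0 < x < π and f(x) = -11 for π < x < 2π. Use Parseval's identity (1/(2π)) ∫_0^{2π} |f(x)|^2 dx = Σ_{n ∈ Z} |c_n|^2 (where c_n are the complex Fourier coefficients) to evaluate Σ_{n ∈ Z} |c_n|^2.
Σ |c_n|^2 = 101

Parseval equates the L^2 energy of f (normalised by 1/(2π)) with the ℓ^2 sum of its Fourier coefficients: (1/(2π)) ∫_0^{2π} |f|^2 = Σ |c_n|^2.
Compute the left side: (1/(2π)) [∫_0^π 9^2 dx + ∫_π^{2π} (-11)^2 dx] = (1/(2π)) · (81π + 121π) = (81 + 121)/2 = 101.
So Σ_{n ∈ Z} |c_n|^2 = 101.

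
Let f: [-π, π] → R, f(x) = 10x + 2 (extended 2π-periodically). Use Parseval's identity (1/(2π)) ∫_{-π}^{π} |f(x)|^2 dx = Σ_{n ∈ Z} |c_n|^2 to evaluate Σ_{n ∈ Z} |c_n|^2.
Σ |c_n|^2 = 100π^2/3 + 4

Expand and integrate term by term over [-π, π]:
  ∫ (10x)^2 dx = 100·(2π^3/3); ∫ 2·10·(2)·x dx = 0 (odd integrand); ∫ 2^2 dx = 4·2π.
So (1/(2π)) ∫_{-π}^{π} (10x + 2)^2 dx = 100π^2/3 + 4 = 100π^2/3 + 4.
Parseval ⇒ Σ |c_n|^2 = 100π^2/3 + 4.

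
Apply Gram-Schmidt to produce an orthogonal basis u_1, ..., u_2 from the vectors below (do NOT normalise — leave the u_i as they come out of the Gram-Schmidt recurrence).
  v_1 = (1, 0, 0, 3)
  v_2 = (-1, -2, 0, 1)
Orthogonal basis:
  u_1 = (1, 0, 0, 3)
  u_2 = (-6/5, -2, 0, 2/5)

Apply the Gram-Schmidt recurrence
  u_1 = v_1
  u_i = v_i − Σ_{j<i} ((v_i · u_j) / (u_j · u_j)) · u_j.

Step by step this gives:
  u_1 = (1, 0, 0, 3)
  u_2 = (-6/5, -2, 0, 2/5)

Orthogonality check:
  u_2 · u_1 = 0 (should be 0)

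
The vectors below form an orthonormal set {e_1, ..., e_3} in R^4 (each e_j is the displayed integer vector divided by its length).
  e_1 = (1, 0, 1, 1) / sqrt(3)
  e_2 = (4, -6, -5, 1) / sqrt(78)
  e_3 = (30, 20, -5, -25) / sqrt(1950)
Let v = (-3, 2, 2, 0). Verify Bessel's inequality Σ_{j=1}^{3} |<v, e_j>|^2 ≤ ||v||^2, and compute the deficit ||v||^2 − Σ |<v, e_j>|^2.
Σ |<v, e_j>|^2 = 17; ||v||^2 = 17; deficit = 0

Write each e_j = u_j / sqrt(<u_j, u_j>) where u_j is the displayed integer vector. Then <v, e_j> = <v, u_j> / sqrt(<u_j, u_j>), so |<v, e_j>|^2 = <v, u_j>^2 / <u_j, u_j>.
Coefficients: <v, e_1> = -1/sqrt(3), <v, e_2> = -34/sqrt(78), <v, e_3> = -60/sqrt(1950).
Square and sum: Σ |<v, e_j>|^2 = 17.
Compute ||v||^2 = v·v = 17.
Deficit = 17 − 17 = 0 ≥ 0, confirming Bessel's inequality. (The deficit equals ||v − Σ <v,e_j> e_j||^2, the squared distance from v to span{e_j}.)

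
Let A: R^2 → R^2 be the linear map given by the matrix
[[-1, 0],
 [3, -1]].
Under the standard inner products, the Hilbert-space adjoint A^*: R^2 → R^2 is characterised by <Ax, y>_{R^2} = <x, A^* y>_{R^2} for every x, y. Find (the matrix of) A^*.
A^* = A^T =
[[-1, 3],
 [0, -1]]

For real matrices with standard dot products, the defining identity <Ax, y> = <x, A^* y> gives (Ax)^T y = x^T (A^*) y, i.e. x^T A^T y = x^T (A^*) y. Since this holds for all x, y, we must have A^* = A^T. Therefore
A^* =
[[-1, 3],
 [0, -1]].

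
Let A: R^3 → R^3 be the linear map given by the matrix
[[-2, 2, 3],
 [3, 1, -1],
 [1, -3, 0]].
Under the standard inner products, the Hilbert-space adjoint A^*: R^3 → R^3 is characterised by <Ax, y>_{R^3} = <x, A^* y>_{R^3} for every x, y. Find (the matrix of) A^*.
A^* = A^T =
[[-2, 3, 1],
 [2, 1, -3],
 [3, -1, 0]]

For real matrices with standard dot products, the defining identity <Ax, y> = <x, A^* y> gives (Ax)^T y = x^T (A^*) y, i.e. x^T A^T y = x^T (A^*) y. Since this holds for all x, y, we must have A^* = A^T. Therefore
A^* =
[[-2, 3, 1],
 [2, 1, -3],
 [3, -1, 0]].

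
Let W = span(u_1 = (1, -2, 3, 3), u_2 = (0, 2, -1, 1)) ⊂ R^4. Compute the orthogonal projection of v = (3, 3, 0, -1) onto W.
proj_W(v) = (-8/61, 107/61, -139/122, 43/122)

Set up U = [u_1 | ... | u_2] ∈ R^(4×2). The projector onto W = col(U) is P = U (U^T U)^(-1) U^T.
Compute U^T U =
  [23, -4]
  [-4, 6],
and U^T v = (-6, 5).
Solve U^T U · c = U^T v for the coefficients: c = (-8/61, 91/122). The projection is proj_W(v) = U c.
Check: (v - proj_W(v)) · u_1 = 0  (should be 0).
Check: (v - proj_W(v)) · u_2 = 0  (should be 0).
Result: proj_W(v) = (-8/61, 107/61, -139/122, 43/122).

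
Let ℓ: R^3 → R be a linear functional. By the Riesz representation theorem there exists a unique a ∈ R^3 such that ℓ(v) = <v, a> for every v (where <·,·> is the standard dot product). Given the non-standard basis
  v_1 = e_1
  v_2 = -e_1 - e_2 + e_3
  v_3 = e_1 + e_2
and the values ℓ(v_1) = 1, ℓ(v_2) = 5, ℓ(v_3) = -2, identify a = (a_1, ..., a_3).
a = (1, -3, 3)

Write a = (a_1, ..., a_3) in the standard basis. For each basis vector v_i, ℓ(v_i) = <v_i, a> is a linear equation in the a_j's. Collect the n equations into a matrix system V a = ℓ, where row i of V is v_i (expressed in the standard basis). Since V is invertible (lower-triangular with 1s on the diagonal, up to permutation), solve by back-substitution:
  V =
[[1, 0, 0],
 [-1, -1, 1],
 [1, 1, 0]]
  V a = (1, 5, -2)
Solving gives a = (1, -3, 3).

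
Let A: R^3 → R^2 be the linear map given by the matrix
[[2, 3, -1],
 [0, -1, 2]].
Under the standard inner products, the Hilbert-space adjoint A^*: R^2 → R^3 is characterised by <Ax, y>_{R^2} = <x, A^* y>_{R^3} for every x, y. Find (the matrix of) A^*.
A^* = A^T =
[[2, 0],
 [3, -1],
 [-1, 2]]

For real matrices with standard dot products, the defining identity <Ax, y> = <x, A^* y> gives (Ax)^T y = x^T (A^*) y, i.e. x^T A^T y = x^T (A^*) y. Since this holds for all x, y, we must have A^* = A^T. Therefore
A^* =
[[2, 0],
 [3, -1],
 [-1, 2]].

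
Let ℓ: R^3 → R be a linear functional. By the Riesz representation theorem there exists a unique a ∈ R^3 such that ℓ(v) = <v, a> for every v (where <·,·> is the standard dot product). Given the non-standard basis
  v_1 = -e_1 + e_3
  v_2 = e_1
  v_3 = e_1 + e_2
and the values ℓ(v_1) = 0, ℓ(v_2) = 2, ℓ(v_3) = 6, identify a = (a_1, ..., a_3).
a = (2, 4, 2)

Write a = (a_1, ..., a_3) in the standard basis. For each basis vector v_i, ℓ(v_i) = <v_i, a> is a linear equation in the a_j's. Collect the n equations into a matrix system V a = ℓ, where row i of V is v_i (expressed in the standard basis). Since V is invertible (lower-triangular with 1s on the diagonal, up to permutation), solve by back-substitution:
  V =
[[-1, 0, 1],
 [1, 0, 0],
 [1, 1, 0]]
  V a = (0, 2, 6)
Solving gives a = (2, 4, 2).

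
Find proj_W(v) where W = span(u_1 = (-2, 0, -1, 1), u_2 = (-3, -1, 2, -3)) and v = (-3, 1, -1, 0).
proj_W(v) = (-397/137, -29/137, -97/137, 68/137)

Set up U = [u_1 | ... | u_2] ∈ R^(4×2). The projector onto W = col(U) is P = U (U^T U)^(-1) U^T.
Compute U^T U =
  [6, 1]
  [1, 23],
and U^T v = (7, 6).
Solve U^T U · c = U^T v for the coefficients: c = (155/137, 29/137). The projection is proj_W(v) = U c.
Check: (v - proj_W(v)) · u_1 = 0  (should be 0).
Check: (v - proj_W(v)) · u_2 = 0  (should be 0).
Result: proj_W(v) = (-397/137, -29/137, -97/137, 68/137).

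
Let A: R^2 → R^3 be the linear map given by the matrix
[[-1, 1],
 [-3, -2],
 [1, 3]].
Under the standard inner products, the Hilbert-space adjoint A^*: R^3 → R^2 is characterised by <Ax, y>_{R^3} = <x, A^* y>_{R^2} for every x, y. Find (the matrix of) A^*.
A^* = A^T =
[[-1, -3, 1],
 [1, -2, 3]]

For real matrices with standard dot products, the defining identity <Ax, y> = <x, A^* y> gives (Ax)^T y = x^T (A^*) y, i.e. x^T A^T y = x^T (A^*) y. Since this holds for all x, y, we must have A^* = A^T. Therefore
A^* =
[[-1, -3, 1],
 [1, -2, 3]].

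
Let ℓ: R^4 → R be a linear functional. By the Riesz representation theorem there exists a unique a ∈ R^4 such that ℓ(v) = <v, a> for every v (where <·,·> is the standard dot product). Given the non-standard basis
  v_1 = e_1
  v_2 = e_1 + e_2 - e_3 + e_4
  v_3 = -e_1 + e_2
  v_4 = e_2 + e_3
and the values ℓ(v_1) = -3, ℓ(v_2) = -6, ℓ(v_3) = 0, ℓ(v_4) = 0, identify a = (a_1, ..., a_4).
a = (-3, -3, 3, 3)

Write a = (a_1, ..., a_4) in the standard basis. For each basis vector v_i, ℓ(v_i) = <v_i, a> is a linear equation in the a_j's. Collect the n equations into a matrix system V a = ℓ, where row i of V is v_i (expressed in the standard basis). Since V is invertible (lower-triangular with 1s on the diagonal, up to permutation), solve by back-substitution:
  V =
[[1, 0, 0, 0],
 [1, 1, -1, 1],
 [-1, 1, 0, 0],
 [0, 1, 1, 0]]
  V a = (-3, -6, 0, 0)
Solving gives a = (-3, -3, 3, 3).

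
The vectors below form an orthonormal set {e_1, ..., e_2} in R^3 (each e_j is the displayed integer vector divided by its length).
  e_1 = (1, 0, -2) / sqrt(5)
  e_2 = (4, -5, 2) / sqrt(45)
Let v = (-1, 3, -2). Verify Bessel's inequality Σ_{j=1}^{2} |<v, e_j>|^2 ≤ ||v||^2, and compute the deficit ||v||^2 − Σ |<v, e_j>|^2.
Σ |<v, e_j>|^2 = 122/9; ||v||^2 = 14; deficit = 4/9

Write each e_j = u_j / sqrt(<u_j, u_j>) where u_j is the displayed integer vector. Then <v, e_j> = <v, u_j> / sqrt(<u_j, u_j>), so |<v, e_j>|^2 = <v, u_j>^2 / <u_j, u_j>.
Coefficients: <v, e_1> = 3/sqrt(5), <v, e_2> = -23/sqrt(45).
Square and sum: Σ |<v, e_j>|^2 = 122/9.
Compute ||v||^2 = v·v = 14.
Deficit = 14 − 122/9 = 4/9 ≥ 0, confirming Bessel's inequality. (The deficit equals ||v − Σ <v,e_j> e_j||^2, the squared distance from v to span{e_j}.)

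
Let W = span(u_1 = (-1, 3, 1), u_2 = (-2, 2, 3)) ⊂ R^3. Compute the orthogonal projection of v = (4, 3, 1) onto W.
proj_W(v) = (19/66, 163/66, -37/33)

Set up U = [u_1 | ... | u_2] ∈ R^(3×2). The projector onto W = col(U) is P = U (U^T U)^(-1) U^T.
Compute U^T U =
  [11, 11]
  [11, 17],
and U^T v = (6, 1).
Solve U^T U · c = U^T v for the coefficients: c = (91/66, -5/6). The projection is proj_W(v) = U c.
Check: (v - proj_W(v)) · u_1 = 0  (should be 0).
Check: (v - proj_W(v)) · u_2 = 0  (should be 0).
Result: proj_W(v) = (19/66, 163/66, -37/33).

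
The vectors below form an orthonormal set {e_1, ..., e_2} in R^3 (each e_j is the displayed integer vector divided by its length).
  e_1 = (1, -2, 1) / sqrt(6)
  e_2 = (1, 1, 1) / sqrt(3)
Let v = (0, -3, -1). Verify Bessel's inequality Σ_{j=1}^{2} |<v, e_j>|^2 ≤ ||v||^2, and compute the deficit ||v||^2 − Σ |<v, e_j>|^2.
Σ |<v, e_j>|^2 = 19/2; ||v||^2 = 10; deficit = 1/2

Write each e_j = u_j / sqrt(<u_j, u_j>) where u_j is the displayed integer vector. Then <v, e_j> = <v, u_j> / sqrt(<u_j, u_j>), so |<v, e_j>|^2 = <v, u_j>^2 / <u_j, u_j>.
Coefficients: <v, e_1> = 5/sqrt(6), <v, e_2> = -4/sqrt(3).
Square and sum: Σ |<v, e_j>|^2 = 19/2.
Compute ||v||^2 = v·v = 10.
Deficit = 10 − 19/2 = 1/2 ≥ 0, confirming Bessel's inequality. (The deficit equals ||v − Σ <v,e_j> e_j||^2, the squared distance from v to span{e_j}.)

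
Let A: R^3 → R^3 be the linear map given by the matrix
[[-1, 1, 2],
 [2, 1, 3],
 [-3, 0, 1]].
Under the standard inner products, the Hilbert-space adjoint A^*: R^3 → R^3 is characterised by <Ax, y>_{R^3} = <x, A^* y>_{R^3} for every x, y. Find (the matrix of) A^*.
A^* = A^T =
[[-1, 2, -3],
 [1, 1, 0],
 [2, 3, 1]]

For real matrices with standard dot products, the defining identity <Ax, y> = <x, A^* y> gives (Ax)^T y = x^T (A^*) y, i.e. x^T A^T y = x^T (A^*) y. Since this holds for all x, y, we must have A^* = A^T. Therefore
A^* =
[[-1, 2, -3],
 [1, 1, 0],
 [2, 3, 1]].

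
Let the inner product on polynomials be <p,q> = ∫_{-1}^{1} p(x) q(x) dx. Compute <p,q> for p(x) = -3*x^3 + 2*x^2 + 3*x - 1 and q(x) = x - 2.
<p,q> = 32/15

Expand the product: p(x)·q(x) = -3*x^4 + 8*x^3 - x^2 - 7*x + 2.
∫_{-1}^{1} of each monomial x^k gives [2/(k+1) if k even, 0 if k odd]. Integrating term-by-term (or equivalently evaluating the antiderivative F(x) = -3*x^5/5 + 2*x^4 - x^3/3 - 7*x^2/2 + 2*x at the endpoints):
  F(1) − F(−1) = -13/30 − (-77/30) = 32/15.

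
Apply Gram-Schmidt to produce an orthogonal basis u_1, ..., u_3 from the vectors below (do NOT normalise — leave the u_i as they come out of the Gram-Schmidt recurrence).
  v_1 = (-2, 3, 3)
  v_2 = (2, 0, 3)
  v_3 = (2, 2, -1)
Orthogonal basis:
  u_1 = (-2, 3, 3)
  u_2 = (27/11, -15/22, 51/22)
  u_3 = (48/29, 64/29, -32/29)

Apply the Gram-Schmidt recurrence
  u_1 = v_1
  u_i = v_i − Σ_{j<i} ((v_i · u_j) / (u_j · u_j)) · u_j.

Step by step this gives:
  u_1 = (-2, 3, 3)
  u_2 = (27/11, -15/22, 51/22)
  u_3 = (48/29, 64/29, -32/29)

Orthogonality check:
  u_2 · u_1 = 0 (should be 0)
  u_3 · u_1 = 0 (should be 0)
  u_3 · u_2 = 0 (should be 0)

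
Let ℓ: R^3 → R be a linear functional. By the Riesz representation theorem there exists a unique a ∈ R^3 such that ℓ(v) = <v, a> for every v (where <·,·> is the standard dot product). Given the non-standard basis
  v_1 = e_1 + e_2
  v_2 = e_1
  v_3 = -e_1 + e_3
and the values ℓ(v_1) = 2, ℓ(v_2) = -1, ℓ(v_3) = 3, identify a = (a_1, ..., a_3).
a = (-1, 3, 2)

Write a = (a_1, ..., a_3) in the standard basis. For each basis vector v_i, ℓ(v_i) = <v_i, a> is a linear equation in the a_j's. Collect the n equations into a matrix system V a = ℓ, where row i of V is v_i (expressed in the standard basis). Since V is invertible (lower-triangular with 1s on the diagonal, up to permutation), solve by back-substitution:
  V =
[[1, 1, 0],
 [1, 0, 0],
 [-1, 0, 1]]
  V a = (2, -1, 3)
Solving gives a = (-1, 3, 2).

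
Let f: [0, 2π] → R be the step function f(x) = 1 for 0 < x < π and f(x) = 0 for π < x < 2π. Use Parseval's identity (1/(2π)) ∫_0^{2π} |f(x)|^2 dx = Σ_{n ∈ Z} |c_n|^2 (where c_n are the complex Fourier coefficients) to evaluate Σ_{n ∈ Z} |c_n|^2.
Σ |c_n|^2 = 1/2

Parseval equates the L^2 energy of f (normalised by 1/(2π)) with the ℓ^2 sum of its Fourier coefficients: (1/(2π)) ∫_0^{2π} |f|^2 = Σ |c_n|^2.
Compute the left side: (1/(2π)) [∫_0^π 1^2 dx + ∫_π^{2π} 0^2 dx] = (1/(2π)) · (1π + 0π) = (1 + 0)/2 = 1/2.
So Σ_{n ∈ Z} |c_n|^2 = 1/2.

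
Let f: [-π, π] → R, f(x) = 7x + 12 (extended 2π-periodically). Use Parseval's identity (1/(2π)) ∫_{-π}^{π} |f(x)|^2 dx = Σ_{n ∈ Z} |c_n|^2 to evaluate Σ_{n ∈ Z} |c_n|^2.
Σ |c_n|^2 = 49π^2/3 + 144

Expand and integrate term by term over [-π, π]:
  ∫ (7x)^2 dx = 49·(2π^3/3); ∫ 2·7·(12)·x dx = 0 (odd integrand); ∫ 12^2 dx = 144·2π.
So (1/(2π)) ∫_{-π}^{π} (7x + 12)^2 dx = 49π^2/3 + 144 = 49π^2/3 + 144.
Parseval ⇒ Σ |c_n|^2 = 49π^2/3 + 144.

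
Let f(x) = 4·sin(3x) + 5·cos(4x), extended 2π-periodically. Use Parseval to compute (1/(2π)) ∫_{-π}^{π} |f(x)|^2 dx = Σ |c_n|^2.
Σ |c_n|^2 = 41/2

Expand |f|^2 and use orthogonality of {sin(nx), cos(mx)} on [-π, π]:
  ∫_{-π}^{π} sin(nx)^2 dx = π, ∫ cos(mx)^2 dx = π, and cross terms integrate to 0.
So ∫_{-π}^{π} f(x)^2 dx = 4^2 · π + 5^2 · π = (16 + 25)π.
Divide by 2π: (16 + 25)/2 = 41/2.
By Parseval, this equals Σ |c_n|^2.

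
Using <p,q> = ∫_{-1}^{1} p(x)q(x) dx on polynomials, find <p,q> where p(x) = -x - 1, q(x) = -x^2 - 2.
<p,q> = 14/3

Expand the product: p(x)·q(x) = x^3 + x^2 + 2*x + 2.
∫_{-1}^{1} of each monomial x^k gives [2/(k+1) if k even, 0 if k odd]. Integrating term-by-term (or equivalently evaluating the antiderivative F(x) = x^4/4 + x^3/3 + x^2 + 2*x at the endpoints):
  F(1) − F(−1) = 43/12 − (-13/12) = 14/3.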